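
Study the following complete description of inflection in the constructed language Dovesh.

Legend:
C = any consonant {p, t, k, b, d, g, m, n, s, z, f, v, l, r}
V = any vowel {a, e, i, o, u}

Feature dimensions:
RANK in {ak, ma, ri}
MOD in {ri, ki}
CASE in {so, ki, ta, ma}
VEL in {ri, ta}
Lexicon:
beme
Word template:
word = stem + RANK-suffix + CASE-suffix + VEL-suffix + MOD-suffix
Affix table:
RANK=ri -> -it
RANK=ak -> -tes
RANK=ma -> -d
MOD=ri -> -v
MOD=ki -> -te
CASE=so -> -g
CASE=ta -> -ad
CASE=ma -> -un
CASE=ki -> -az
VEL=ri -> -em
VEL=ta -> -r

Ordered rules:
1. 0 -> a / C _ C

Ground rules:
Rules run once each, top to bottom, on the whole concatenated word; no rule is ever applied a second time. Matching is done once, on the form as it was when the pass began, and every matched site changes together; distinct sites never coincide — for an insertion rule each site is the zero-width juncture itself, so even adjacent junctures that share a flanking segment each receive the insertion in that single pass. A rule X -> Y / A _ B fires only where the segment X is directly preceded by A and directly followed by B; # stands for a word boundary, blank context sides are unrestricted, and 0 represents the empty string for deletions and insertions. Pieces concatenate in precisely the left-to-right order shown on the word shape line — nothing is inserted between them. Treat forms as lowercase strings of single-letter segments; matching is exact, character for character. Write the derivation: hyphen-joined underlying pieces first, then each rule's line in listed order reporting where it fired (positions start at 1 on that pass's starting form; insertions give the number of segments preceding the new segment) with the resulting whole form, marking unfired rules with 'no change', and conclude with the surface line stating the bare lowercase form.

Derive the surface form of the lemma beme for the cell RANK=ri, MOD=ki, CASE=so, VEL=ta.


underlying: beme-it-g-r-te
1. 0 -> a / C _ C: inserts after position(s) 6, 7, 8: bemeitagarate
surface: bemeitagarate


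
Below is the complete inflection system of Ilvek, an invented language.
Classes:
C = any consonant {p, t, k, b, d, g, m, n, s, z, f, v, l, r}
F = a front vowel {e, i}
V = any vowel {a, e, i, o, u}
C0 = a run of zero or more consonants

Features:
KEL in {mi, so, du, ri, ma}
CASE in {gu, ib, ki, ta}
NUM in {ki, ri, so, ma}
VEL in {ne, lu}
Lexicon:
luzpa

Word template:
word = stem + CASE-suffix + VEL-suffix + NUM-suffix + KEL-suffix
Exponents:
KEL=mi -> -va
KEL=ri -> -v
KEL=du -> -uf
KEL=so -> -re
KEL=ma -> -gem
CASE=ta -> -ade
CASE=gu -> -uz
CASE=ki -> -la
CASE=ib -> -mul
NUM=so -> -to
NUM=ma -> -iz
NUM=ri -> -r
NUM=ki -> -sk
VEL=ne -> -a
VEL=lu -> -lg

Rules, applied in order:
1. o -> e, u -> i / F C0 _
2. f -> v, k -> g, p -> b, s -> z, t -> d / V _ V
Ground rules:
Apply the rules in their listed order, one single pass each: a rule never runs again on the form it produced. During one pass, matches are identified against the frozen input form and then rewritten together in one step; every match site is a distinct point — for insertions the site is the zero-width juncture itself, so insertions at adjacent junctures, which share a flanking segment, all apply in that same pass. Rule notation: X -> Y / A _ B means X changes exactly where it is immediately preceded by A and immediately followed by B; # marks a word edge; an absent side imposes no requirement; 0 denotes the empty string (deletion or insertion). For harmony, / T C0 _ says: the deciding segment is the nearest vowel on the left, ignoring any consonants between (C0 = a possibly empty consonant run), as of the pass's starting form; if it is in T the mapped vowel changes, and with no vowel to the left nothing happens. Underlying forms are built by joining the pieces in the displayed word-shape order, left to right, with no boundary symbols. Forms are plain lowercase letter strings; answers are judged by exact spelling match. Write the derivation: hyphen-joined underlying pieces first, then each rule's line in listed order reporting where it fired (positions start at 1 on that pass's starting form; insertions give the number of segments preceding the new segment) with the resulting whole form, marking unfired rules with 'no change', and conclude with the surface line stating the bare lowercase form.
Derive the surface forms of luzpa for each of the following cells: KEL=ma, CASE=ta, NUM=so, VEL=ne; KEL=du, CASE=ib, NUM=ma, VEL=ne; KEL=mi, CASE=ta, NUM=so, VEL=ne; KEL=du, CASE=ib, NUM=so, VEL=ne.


cell KEL=ma, CASE=ta, NUM=so, VEL=ne:
underlying: luzpa-ade-a-to-gem
1. o -> e, u -> i / F C0 _: no change
2. f -> v, k -> g, p -> b, s -> z, t -> d / V _ V: fires at position(s) 10: luzpaadeadogem
surface: luzpaadeadogem

cell KEL=du, CASE=ib, NUM=ma, VEL=ne:
underlying: luzpa-mul-a-iz-uf
1. o -> e, u -> i / F C0 _: fires at position(s) 12: luzpamulaizif
2. f -> v, k -> g, p -> b, s -> z, t -> d / V _ V: no change
surface: luzpamulaizif

cell KEL=mi, CASE=ta, NUM=so, VEL=ne:
underlying: luzpa-ade-a-to-va
1. o -> e, u -> i / F C0 _: no change
2. f -> v, k -> g, p -> b, s -> z, t -> d / V _ V: fires at position(s) 10: luzpaadeadova
surface: luzpaadeadova

cell KEL=du, CASE=ib, NUM=so, VEL=ne:
underlying: luzpa-mul-a-to-uf
1. o -> e, u -> i / F C0 _: no change
2. f -> v, k -> g, p -> b, s -> z, t -> d / V _ V: fires at position(s) 10: luzpamuladouf
surface: luzpamuladouf


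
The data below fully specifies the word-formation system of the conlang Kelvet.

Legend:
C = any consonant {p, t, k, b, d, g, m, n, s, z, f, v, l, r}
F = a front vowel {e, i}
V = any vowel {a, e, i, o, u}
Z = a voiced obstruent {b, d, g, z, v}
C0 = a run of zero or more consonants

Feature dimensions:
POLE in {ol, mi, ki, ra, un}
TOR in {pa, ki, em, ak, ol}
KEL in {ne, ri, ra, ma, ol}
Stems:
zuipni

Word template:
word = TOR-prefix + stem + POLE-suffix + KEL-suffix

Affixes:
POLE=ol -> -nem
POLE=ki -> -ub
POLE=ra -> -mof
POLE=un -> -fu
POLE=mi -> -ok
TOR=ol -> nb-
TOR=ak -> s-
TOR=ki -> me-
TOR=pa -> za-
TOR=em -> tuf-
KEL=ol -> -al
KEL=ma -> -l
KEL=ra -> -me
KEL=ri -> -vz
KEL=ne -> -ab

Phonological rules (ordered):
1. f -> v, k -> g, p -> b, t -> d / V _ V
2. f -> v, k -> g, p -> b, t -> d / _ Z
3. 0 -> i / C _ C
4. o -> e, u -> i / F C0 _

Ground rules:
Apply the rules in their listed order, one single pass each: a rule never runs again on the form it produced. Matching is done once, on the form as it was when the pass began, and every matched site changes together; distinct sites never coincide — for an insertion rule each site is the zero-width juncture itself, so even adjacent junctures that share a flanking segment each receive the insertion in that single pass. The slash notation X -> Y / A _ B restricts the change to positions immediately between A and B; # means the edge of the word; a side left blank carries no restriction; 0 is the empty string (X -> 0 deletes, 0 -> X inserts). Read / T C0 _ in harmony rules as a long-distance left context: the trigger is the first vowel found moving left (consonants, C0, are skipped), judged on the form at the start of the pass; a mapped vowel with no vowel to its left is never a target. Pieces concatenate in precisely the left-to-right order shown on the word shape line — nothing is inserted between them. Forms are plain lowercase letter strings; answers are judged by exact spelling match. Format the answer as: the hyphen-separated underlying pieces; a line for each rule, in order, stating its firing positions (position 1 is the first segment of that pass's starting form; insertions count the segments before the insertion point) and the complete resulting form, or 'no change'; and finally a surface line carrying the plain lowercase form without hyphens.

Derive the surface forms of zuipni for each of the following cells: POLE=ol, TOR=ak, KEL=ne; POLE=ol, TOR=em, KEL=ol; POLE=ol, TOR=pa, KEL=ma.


cell POLE=ol, TOR=ak, KEL=ne:
underlying: s-zuipni-nem-ab
1. f -> v, k -> g, p -> b, t -> d / V _ V: no change
2. f -> v, k -> g, p -> b, t -> d / _ Z: no change
3. 0 -> i / C _ C: inserts after position(s) 1, 5: sizuipininemab
4. o -> e, u -> i / F C0 _: fires at position(s) 4: siziipininemab
surface: siziipininemab

cell POLE=ol, TOR=em, KEL=ol:
underlying: tuf-zuipni-nem-al
1. f -> v, k -> g, p -> b, t -> d / V _ V: no change
2. f -> v, k -> g, p -> b, t -> d / _ Z: fires at position(s) 3: tuvzuipninemal
3. 0 -> i / C _ C: inserts after position(s) 3, 7: tuvizuipininemal
4. o -> e, u -> i / F C0 _: fires at position(s) 6: tuviziipininemal
surface: tuviziipininemal

cell POLE=ol, TOR=pa, KEL=ma:
underlying: za-zuipni-nem-l
1. f -> v, k -> g, p -> b, t -> d / V _ V: no change
2. f -> v, k -> g, p -> b, t -> d / _ Z: no change
3. 0 -> i / C _ C: inserts after position(s) 6, 11: zazuipininemil
4. o -> e, u -> i / F C0 _: no change
surface: zazuipininemil


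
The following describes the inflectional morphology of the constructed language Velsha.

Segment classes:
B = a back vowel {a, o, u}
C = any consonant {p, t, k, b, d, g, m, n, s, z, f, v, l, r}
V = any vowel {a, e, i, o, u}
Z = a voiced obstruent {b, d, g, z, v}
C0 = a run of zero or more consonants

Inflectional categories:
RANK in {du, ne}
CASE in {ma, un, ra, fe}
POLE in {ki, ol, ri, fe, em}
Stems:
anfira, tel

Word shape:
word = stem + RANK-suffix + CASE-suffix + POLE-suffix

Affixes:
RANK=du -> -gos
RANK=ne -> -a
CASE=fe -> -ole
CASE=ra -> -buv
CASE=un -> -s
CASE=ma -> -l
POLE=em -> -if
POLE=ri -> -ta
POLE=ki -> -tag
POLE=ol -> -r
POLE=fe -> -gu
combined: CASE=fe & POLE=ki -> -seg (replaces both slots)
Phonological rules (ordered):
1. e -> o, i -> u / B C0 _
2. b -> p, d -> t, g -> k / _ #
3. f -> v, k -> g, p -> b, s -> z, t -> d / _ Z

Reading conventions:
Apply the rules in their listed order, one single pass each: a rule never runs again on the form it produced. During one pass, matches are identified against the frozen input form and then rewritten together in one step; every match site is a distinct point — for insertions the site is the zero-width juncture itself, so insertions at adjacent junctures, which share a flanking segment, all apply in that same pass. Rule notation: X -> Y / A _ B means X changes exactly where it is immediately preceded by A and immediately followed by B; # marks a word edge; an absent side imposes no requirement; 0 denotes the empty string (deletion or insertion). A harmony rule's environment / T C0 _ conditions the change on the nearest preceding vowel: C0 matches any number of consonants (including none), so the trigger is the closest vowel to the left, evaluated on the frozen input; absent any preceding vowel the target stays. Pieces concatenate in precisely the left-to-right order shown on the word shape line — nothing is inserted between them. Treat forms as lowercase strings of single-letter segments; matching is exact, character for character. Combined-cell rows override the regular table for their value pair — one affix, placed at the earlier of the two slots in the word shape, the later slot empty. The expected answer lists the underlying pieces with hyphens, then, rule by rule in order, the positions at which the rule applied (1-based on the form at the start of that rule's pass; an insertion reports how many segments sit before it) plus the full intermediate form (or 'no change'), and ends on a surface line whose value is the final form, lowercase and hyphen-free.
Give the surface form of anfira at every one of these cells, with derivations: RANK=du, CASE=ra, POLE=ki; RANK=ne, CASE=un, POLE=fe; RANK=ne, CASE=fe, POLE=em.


cell RANK=du, CASE=ra, POLE=ki:
underlying: anfira-gos-buv-tag
1. e -> o, i -> u / B C0 _: fires at position(s) 4: anfuragosbuvtag
2. b -> p, d -> t, g -> k / _ #: fires at position(s) 15: anfuragosbuvtak
3. f -> v, k -> g, p -> b, s -> z, t -> d / _ Z: fires at position(s) 9: anfuragozbuvtak
surface: anfuragozbuvtak

cell RANK=ne, CASE=un, POLE=fe:
underlying: anfira-a-s-gu
1. e -> o, i -> u / B C0 _: fires at position(s) 4: anfuraasgu
2. b -> p, d -> t, g -> k / _ #: no change
3. f -> v, k -> g, p -> b, s -> z, t -> d / _ Z: fires at position(s) 8: anfuraazgu
surface: anfuraazgu

cell RANK=ne, CASE=fe, POLE=em:
underlying: anfira-a-ole-if
1. e -> o, i -> u / B C0 _: fires at position(s) 4, 10: anfuraaoloif
2. b -> p, d -> t, g -> k / _ #: no change
3. f -> v, k -> g, p -> b, s -> z, t -> d / _ Z: no change
surface: anfuraaoloif


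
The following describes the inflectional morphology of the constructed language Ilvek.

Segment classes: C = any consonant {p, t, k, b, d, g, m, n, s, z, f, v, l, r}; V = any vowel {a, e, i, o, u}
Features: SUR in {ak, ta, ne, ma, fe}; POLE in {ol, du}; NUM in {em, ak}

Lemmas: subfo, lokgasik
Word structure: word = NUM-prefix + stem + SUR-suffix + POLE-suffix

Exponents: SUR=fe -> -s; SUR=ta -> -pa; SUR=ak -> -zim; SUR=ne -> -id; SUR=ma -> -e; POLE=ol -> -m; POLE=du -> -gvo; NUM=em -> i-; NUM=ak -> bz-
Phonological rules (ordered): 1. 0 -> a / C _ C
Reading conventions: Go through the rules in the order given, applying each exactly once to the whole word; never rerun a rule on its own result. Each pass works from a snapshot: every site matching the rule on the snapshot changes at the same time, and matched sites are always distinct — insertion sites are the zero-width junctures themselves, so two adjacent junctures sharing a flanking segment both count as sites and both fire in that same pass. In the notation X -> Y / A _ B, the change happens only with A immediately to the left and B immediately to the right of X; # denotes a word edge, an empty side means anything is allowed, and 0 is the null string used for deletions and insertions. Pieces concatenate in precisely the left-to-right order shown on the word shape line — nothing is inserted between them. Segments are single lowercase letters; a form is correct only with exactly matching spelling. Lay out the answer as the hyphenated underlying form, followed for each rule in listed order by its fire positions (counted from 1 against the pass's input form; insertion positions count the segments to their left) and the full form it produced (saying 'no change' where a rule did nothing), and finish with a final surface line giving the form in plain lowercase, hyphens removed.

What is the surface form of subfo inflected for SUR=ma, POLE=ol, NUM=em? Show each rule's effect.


underlying: i-subfo-e-m
1. 0 -> a / C _ C: inserts after position(s) 4: isubafoem
surface: isubafoem


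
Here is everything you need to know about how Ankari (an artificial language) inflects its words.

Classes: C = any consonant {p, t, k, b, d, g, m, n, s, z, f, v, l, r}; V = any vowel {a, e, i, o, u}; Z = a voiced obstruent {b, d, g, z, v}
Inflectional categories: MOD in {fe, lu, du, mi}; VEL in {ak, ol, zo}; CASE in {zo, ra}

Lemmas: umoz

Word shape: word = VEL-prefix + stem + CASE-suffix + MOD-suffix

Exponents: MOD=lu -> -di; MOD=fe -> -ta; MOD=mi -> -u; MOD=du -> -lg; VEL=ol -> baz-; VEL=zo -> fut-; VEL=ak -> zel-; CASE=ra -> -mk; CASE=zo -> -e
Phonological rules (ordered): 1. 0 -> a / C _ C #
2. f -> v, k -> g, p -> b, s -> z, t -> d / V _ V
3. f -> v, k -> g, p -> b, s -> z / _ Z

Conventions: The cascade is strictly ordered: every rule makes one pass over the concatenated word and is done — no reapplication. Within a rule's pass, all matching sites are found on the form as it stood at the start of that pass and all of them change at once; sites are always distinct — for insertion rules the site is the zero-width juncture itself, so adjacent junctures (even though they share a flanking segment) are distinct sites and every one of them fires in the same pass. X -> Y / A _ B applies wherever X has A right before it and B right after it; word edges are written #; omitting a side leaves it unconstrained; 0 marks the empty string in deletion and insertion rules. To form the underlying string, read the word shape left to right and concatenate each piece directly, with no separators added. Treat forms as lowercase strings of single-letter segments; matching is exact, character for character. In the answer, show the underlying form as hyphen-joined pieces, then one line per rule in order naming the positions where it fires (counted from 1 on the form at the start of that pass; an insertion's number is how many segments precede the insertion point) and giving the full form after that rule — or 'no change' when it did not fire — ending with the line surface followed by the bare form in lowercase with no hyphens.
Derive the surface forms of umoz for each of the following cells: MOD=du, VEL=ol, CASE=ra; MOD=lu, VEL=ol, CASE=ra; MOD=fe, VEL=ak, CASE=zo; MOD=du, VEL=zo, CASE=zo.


cell MOD=du, VEL=ol, CASE=ra:
underlying: baz-umoz-mk-lg
1. 0 -> a / C _ C #: inserts after position(s) 10: bazumozmklag
2. f -> v, k -> g, p -> b, s -> z, t -> d / V _ V: no change
3. f -> v, k -> g, p -> b, s -> z / _ Z: no change
surface: bazumozmklag

cell MOD=lu, VEL=ol, CASE=ra:
underlying: baz-umoz-mk-di
1. 0 -> a / C _ C #: no change
2. f -> v, k -> g, p -> b, s -> z, t -> d / V _ V: no change
3. f -> v, k -> g, p -> b, s -> z / _ Z: fires at position(s) 9: bazumozmgdi
surface: bazumozmgdi

cell MOD=fe, VEL=ak, CASE=zo:
underlying: zel-umoz-e-ta
1. 0 -> a / C _ C #: no change
2. f -> v, k -> g, p -> b, s -> z, t -> d / V _ V: fires at position(s) 9: zelumozeda
3. f -> v, k -> g, p -> b, s -> z / _ Z: no change
surface: zelumozeda

cell MOD=du, VEL=zo, CASE=zo:
underlying: fut-umoz-e-lg
1. 0 -> a / C _ C #: inserts after position(s) 9: futumozelag
2. f -> v, k -> g, p -> b, s -> z, t -> d / V _ V: fires at position(s) 3: fudumozelag
3. f -> v, k -> g, p -> b, s -> z / _ Z: no change
surface: fudumozelag


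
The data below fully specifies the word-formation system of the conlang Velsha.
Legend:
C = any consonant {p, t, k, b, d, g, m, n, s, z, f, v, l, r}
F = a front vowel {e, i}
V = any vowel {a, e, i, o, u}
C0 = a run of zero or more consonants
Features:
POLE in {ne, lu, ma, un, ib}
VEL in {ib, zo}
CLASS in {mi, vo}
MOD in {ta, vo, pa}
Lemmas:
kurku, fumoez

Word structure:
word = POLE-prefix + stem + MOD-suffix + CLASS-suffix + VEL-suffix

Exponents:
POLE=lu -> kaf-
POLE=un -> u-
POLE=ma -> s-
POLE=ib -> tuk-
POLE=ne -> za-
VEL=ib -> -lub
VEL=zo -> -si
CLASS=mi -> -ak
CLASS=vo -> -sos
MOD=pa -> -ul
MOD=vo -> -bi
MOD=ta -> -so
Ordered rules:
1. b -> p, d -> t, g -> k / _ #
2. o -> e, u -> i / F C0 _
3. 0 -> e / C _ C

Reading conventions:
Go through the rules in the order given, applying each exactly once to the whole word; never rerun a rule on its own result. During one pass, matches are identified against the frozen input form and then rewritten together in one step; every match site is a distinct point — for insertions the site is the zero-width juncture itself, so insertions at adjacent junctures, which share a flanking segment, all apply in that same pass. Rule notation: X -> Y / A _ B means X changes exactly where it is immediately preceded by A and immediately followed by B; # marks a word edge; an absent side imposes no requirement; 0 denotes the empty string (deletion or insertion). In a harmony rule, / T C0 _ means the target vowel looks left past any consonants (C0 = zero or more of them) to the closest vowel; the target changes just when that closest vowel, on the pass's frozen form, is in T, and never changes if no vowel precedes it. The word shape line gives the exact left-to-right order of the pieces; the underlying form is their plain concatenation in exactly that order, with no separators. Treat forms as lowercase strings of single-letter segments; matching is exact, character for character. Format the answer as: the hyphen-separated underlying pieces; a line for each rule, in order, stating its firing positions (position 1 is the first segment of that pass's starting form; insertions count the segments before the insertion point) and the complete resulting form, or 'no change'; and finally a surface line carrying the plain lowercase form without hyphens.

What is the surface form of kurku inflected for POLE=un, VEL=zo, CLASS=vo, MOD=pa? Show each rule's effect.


underlying: u-kurku-ul-sos-si
1. b -> p, d -> t, g -> k / _ #: no change
2. o -> e, u -> i / F C0 _: no change
3. 0 -> e / C _ C: inserts after position(s) 4, 8, 11: ukurekuulesosesi
surface: ukurekuulesosesi


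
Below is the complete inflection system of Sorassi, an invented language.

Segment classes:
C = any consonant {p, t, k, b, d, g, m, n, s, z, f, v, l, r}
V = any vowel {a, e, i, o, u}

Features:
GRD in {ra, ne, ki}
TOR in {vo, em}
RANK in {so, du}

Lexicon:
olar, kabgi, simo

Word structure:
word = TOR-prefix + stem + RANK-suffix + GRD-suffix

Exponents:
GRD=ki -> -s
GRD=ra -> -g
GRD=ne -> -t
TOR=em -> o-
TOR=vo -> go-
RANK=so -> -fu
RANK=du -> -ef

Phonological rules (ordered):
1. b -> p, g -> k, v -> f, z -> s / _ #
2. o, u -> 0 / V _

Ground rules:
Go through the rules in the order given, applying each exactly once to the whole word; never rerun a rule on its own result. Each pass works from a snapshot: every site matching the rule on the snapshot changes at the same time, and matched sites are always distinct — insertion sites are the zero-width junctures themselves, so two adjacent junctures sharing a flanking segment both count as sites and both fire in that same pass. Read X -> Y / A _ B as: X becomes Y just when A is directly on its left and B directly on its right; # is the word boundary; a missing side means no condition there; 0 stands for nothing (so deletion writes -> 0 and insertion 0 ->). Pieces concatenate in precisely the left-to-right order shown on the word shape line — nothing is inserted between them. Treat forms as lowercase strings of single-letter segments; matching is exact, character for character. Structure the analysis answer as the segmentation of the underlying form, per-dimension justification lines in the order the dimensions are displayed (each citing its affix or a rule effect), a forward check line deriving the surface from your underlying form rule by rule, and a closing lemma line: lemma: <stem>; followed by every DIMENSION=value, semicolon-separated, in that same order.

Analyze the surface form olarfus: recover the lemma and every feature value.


underlying: o-olar-fu-s
GRD=ki - signalled by the affix -s
TOR=em - signalled by the affix o-
RANK=so - signalled by the affix -fu
check: oolarfus -> oolarfus -> olarfus
lemma: olar; GRD=ki; TOR=em; RANK=so


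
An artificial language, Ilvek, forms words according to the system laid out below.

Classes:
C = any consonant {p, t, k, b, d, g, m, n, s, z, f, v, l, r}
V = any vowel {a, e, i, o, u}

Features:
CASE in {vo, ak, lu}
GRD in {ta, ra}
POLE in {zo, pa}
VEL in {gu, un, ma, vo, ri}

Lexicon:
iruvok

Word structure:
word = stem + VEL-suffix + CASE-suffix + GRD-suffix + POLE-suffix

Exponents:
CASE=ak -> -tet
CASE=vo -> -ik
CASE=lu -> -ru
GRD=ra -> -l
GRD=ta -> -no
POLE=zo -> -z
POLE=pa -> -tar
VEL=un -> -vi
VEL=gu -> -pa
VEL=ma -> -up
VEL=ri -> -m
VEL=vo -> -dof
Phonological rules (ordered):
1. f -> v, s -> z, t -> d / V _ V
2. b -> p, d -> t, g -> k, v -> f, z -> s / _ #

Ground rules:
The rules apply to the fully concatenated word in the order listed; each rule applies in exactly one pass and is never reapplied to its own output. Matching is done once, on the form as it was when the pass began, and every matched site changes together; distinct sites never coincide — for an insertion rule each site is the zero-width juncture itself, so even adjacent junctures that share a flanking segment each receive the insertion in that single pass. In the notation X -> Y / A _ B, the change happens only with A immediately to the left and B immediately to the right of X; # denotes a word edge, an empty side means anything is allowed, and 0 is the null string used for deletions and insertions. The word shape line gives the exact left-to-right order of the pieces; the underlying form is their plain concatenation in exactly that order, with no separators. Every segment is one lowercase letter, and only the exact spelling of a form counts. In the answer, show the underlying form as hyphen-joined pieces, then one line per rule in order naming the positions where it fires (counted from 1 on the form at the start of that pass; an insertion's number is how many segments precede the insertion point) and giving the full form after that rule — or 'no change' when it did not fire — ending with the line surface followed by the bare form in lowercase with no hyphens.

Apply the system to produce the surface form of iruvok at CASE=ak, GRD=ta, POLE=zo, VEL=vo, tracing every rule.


underlying: iruvok-dof-tet-no-z
1. f -> v, s -> z, t -> d / V _ V: no change
2. b -> p, d -> t, g -> k, v -> f, z -> s / _ #: fires at position(s) 15: iruvokdoftetnos
surface: iruvokdoftetnos


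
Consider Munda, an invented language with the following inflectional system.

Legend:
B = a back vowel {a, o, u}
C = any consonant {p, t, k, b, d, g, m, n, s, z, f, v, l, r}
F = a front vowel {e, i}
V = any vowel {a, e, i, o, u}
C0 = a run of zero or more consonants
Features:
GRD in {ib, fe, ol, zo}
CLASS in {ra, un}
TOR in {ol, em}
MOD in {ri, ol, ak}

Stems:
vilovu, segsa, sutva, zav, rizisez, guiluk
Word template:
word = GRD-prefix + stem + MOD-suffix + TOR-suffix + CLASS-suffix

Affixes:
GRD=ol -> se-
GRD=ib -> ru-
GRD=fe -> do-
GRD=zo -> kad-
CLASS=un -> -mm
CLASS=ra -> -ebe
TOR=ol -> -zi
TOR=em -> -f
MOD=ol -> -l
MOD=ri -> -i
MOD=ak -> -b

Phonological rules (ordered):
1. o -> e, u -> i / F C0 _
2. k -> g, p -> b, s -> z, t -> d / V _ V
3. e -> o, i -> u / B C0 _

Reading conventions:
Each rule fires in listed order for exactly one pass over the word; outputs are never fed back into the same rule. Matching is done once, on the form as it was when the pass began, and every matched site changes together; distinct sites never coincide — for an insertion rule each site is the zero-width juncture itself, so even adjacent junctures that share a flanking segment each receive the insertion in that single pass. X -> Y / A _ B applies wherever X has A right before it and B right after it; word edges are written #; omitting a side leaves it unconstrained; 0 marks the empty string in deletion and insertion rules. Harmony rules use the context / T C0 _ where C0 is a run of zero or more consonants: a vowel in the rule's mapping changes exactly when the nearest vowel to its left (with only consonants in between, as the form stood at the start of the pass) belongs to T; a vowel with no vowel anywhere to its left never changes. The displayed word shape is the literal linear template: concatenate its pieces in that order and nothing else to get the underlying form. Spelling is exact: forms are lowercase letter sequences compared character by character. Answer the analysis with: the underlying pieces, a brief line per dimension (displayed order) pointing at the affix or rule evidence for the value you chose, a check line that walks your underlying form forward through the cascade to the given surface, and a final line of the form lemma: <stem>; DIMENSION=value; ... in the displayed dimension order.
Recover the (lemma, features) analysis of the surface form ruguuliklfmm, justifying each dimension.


underlying: ru-guiluk-l-f-mm
GRD=ib - signalled by the affix ru-
CLASS=un - signalled by the affix -mm
TOR=em - signalled by the affix -f
MOD=ol - signalled by the affix -l
check: ruguiluklfmm -> ruguiliklfmm -> ruguiliklfmm -> ruguuliklfmm
lemma: guiluk; GRD=ib; CLASS=un; TOR=em; MOD=ol


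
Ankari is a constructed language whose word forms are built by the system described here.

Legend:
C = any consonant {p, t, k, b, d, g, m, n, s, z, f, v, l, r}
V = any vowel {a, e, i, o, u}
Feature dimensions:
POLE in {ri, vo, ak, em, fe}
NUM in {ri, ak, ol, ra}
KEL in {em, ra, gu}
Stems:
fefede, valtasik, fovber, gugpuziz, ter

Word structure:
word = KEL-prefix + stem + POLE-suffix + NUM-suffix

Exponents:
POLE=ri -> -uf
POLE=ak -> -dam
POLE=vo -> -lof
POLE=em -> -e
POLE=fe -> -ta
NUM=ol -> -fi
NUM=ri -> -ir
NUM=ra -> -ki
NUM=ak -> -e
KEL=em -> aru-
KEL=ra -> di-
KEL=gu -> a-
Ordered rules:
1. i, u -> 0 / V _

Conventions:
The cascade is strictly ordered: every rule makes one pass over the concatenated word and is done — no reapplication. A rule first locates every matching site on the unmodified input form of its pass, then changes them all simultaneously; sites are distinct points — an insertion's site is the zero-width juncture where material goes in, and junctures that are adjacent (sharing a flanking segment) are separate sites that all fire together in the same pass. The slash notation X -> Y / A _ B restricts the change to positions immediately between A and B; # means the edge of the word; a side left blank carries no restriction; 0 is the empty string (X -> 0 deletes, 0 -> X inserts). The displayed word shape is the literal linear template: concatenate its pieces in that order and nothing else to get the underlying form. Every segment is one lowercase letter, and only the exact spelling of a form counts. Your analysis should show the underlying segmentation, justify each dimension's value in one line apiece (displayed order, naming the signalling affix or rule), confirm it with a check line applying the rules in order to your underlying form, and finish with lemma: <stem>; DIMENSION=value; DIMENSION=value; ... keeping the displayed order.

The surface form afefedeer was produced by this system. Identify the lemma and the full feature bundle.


underlying: a-fefede-e-ir
POLE=em - signalled by the affix -e
NUM=ri - signalled by the affix -ir
KEL=gu - signalled by the affix a-
check: afefedeeir -> afefedeer
lemma: fefede; POLE=em; NUM=ri; KEL=gu


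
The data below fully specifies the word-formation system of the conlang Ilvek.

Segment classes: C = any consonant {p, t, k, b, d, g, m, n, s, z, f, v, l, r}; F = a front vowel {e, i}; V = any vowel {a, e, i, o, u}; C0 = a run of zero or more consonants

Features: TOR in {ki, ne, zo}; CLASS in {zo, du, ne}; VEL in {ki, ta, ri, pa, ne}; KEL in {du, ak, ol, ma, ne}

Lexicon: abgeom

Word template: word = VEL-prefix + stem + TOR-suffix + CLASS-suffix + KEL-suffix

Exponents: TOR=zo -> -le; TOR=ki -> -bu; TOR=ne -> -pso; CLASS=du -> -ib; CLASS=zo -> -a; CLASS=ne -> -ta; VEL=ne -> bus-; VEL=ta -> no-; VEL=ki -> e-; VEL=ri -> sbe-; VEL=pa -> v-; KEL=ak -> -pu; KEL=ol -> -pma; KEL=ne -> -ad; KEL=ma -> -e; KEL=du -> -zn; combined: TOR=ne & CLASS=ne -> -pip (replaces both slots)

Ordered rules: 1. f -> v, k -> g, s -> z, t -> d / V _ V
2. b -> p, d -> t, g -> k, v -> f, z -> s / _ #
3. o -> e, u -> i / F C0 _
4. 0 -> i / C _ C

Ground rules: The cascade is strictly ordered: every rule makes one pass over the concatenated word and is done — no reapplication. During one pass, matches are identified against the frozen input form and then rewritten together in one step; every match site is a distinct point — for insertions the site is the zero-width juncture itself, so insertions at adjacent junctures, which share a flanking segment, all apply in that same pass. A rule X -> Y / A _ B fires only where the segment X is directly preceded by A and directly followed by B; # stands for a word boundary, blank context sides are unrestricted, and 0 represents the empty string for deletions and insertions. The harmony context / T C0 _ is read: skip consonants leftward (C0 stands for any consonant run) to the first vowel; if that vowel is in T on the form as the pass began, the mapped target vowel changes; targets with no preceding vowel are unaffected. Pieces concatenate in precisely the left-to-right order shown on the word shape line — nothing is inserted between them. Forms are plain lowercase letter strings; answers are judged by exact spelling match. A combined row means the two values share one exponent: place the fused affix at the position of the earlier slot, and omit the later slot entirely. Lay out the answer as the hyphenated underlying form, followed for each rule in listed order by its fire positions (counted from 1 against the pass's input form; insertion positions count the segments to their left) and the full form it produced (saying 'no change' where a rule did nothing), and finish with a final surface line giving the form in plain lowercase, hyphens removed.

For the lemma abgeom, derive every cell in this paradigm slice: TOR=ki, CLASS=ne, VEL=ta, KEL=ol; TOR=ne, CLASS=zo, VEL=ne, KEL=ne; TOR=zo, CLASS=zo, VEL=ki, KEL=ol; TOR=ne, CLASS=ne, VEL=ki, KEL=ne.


cell TOR=ki, CLASS=ne, VEL=ta, KEL=ol:
underlying: no-abgeom-bu-ta-pma
1. f -> v, k -> g, s -> z, t -> d / V _ V: fires at position(s) 11: noabgeombudapma
2. b -> p, d -> t, g -> k, v -> f, z -> s / _ #: no change
3. o -> e, u -> i / F C0 _: fires at position(s) 7: noabgeembudapma
4. 0 -> i / C _ C: inserts after position(s) 4, 8, 13: noabigeemibudapima
surface: noabigeemibudapima

cell TOR=ne, CLASS=zo, VEL=ne, KEL=ne:
underlying: bus-abgeom-pso-a-ad
1. f -> v, k -> g, s -> z, t -> d / V _ V: fires at position(s) 3: buzabgeompsoaad
2. b -> p, d -> t, g -> k, v -> f, z -> s / _ #: fires at position(s) 15: buzabgeompsoaat
3. o -> e, u -> i / F C0 _: fires at position(s) 8: buzabgeempsoaat
4. 0 -> i / C _ C: inserts after position(s) 5, 9, 10: buzabigeemipisoaat
surface: buzabigeemipisoaat

cell TOR=zo, CLASS=zo, VEL=ki, KEL=ol:
underlying: e-abgeom-le-a-pma
1. f -> v, k -> g, s -> z, t -> d / V _ V: no change
2. b -> p, d -> t, g -> k, v -> f, z -> s / _ #: no change
3. o -> e, u -> i / F C0 _: fires at position(s) 6: eabgeemleapma
4. 0 -> i / C _ C: inserts after position(s) 3, 7, 11: eabigeemileapima
surface: eabigeemileapima

cell TOR=ne, CLASS=ne, VEL=ki, KEL=ne:
underlying: e-abgeom-pip-ad
1. f -> v, k -> g, s -> z, t -> d / V _ V: no change
2. b -> p, d -> t, g -> k, v -> f, z -> s / _ #: fires at position(s) 12: eabgeompipat
3. o -> e, u -> i / F C0 _: fires at position(s) 6: eabgeempipat
4. 0 -> i / C _ C: inserts after position(s) 3, 7: eabigeemipipat
surface: eabigeemipipat


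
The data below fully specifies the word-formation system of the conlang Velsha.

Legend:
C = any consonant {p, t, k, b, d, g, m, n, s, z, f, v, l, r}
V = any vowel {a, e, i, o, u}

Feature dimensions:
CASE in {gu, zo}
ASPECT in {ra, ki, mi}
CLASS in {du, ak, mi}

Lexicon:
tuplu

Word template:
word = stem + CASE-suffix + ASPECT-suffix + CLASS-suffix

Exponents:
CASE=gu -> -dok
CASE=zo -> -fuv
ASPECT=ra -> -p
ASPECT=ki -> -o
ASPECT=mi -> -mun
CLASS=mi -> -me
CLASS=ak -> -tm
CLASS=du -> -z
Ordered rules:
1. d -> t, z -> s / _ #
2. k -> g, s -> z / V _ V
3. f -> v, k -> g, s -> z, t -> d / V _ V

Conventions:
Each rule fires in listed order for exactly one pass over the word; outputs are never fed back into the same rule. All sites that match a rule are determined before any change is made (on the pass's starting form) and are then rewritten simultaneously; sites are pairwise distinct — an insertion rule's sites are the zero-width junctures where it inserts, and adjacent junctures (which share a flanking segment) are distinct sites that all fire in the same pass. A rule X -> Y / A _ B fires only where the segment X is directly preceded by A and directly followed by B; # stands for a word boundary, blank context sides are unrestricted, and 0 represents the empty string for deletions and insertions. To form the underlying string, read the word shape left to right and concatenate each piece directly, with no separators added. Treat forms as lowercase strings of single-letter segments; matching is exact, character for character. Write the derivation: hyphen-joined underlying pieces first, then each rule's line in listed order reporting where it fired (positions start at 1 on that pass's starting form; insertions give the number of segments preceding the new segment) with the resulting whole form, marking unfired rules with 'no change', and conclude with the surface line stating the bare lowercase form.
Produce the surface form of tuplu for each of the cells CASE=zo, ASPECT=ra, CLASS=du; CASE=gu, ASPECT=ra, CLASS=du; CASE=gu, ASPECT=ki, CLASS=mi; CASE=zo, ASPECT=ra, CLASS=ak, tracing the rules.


cell CASE=zo, ASPECT=ra, CLASS=du:
underlying: tuplu-fuv-p-z
1. d -> t, z -> s / _ #: fires at position(s) 10: tuplufuvps
2. k -> g, s -> z / V _ V: no change
3. f -> v, k -> g, s -> z, t -> d / V _ V: fires at position(s) 6: tupluvuvps
surface: tupluvuvps

cell CASE=gu, ASPECT=ra, CLASS=du:
underlying: tuplu-dok-p-z
1. d -> t, z -> s / _ #: fires at position(s) 10: tupludokps
2. k -> g, s -> z / V _ V: no change
3. f -> v, k -> g, s -> z, t -> d / V _ V: no change
surface: tupludokps

cell CASE=gu, ASPECT=ki, CLASS=mi:
underlying: tuplu-dok-o-me
1. d -> t, z -> s / _ #: no change
2. k -> g, s -> z / V _ V: fires at position(s) 8: tupludogome
3. f -> v, k -> g, s -> z, t -> d / V _ V: no change
surface: tupludogome

cell CASE=zo, ASPECT=ra, CLASS=ak:
underlying: tuplu-fuv-p-tm
1. d -> t, z -> s / _ #: no change
2. k -> g, s -> z / V _ V: no change
3. f -> v, k -> g, s -> z, t -> d / V _ V: fires at position(s) 6: tupluvuvptm
surface: tupluvuvptm


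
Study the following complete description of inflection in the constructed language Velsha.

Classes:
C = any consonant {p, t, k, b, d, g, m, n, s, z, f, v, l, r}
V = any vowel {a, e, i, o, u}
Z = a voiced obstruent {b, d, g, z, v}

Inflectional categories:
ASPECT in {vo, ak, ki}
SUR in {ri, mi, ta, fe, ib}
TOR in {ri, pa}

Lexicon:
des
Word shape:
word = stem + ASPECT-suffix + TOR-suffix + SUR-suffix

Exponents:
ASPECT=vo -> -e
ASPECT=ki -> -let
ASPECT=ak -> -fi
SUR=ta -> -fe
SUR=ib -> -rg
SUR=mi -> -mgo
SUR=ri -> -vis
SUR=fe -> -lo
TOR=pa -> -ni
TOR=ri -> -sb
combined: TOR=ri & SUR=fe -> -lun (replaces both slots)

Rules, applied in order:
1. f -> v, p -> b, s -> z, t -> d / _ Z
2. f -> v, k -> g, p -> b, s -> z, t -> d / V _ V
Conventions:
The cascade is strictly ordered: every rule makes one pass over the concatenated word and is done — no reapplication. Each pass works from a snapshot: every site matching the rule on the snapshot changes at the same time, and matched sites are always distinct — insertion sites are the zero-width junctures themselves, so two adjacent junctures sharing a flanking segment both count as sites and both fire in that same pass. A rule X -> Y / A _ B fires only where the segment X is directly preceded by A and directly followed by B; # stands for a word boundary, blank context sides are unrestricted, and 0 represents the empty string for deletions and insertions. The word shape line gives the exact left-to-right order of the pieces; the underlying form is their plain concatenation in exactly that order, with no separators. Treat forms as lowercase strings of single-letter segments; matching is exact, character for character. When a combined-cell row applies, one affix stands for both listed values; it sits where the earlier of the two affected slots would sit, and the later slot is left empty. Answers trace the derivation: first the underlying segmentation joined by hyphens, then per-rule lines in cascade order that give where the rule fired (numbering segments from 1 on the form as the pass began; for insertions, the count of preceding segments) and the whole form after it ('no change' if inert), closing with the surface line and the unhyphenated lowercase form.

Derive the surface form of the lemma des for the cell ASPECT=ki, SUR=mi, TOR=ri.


underlying: des-let-sb-mgo
1. f -> v, p -> b, s -> z, t -> d / _ Z: fires at position(s) 7: desletzbmgo
2. f -> v, k -> g, p -> b, s -> z, t -> d / V _ V: no change
surface: desletzbmgo


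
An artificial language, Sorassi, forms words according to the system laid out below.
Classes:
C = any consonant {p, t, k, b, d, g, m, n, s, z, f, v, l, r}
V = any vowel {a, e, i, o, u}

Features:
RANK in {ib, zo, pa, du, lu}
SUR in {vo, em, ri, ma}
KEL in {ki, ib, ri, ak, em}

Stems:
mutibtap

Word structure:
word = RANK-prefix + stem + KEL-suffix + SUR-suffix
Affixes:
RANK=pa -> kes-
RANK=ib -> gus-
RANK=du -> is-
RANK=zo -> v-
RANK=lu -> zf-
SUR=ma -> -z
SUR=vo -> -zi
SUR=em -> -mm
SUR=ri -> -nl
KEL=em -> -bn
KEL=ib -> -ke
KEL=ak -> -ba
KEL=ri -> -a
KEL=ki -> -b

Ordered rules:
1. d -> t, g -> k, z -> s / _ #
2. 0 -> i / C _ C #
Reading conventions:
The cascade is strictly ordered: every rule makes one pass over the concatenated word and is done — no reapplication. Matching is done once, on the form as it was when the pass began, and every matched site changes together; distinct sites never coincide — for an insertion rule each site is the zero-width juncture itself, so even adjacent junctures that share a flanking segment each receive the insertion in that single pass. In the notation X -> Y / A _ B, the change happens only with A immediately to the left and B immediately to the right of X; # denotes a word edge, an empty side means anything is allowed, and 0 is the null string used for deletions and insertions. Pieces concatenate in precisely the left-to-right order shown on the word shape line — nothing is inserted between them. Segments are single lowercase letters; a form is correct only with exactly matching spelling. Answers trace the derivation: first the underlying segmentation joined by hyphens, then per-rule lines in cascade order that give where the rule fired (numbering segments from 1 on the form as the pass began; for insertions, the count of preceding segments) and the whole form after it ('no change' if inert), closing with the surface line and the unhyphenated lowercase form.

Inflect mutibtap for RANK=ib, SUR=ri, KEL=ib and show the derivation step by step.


underlying: gus-mutibtap-ke-nl
1. d -> t, g -> k, z -> s / _ #: no change
2. 0 -> i / C _ C #: inserts after position(s) 14: gusmutibtapkenil
surface: gusmutibtapkenil
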